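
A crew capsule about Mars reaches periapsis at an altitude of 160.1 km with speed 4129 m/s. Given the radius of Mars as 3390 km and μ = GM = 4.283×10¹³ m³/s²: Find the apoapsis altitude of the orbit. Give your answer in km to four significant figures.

apoapsis altitude ≈ 5158 km

r_p = 3390 + 160.1 = 3550.1 km = 3.550×10⁶ m.
Specific energy ε = v²/2 − μ/r = -3.540×10⁶ J/kg, so a = −μ/(2ε) = 6.049×10⁶ m.
The apsides satisfy r_p + r_a = 2a, so the apoapsis radius is 2a − r_p = 8.548×10⁶ m = 8548.3 km.
Apoapsis altitude = 8548.3 − 3390 = 5158.3 km.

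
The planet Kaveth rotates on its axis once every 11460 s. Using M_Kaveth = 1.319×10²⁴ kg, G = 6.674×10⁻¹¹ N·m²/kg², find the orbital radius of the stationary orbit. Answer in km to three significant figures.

r_sync ≈ 6640 km

μ = GM = 6.674×10⁻¹¹ × 1.319×10²⁴ = 8.803×10¹³ m³/s².
A synchronous orbit has period T, so by Kepler's third law a = (μT²/4π²)^(1/3).
μT²/4π² = 8.803×10¹³ × (1.146×10⁴)² / 39.48 = 2.928×10²⁰ m³.
a = 6.641×10⁶ m = 6640.7 km.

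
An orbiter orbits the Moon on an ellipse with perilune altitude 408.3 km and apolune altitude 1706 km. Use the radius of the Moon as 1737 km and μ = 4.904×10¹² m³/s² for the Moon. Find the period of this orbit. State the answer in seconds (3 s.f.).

r_p = 1737 + 408.3 = 2145.3 km = 2.1453×10⁶ m.
r_a = 1737 + 1706 = 3443.0 km = 3.4430×10⁶ m.
Semi-major axis a = (r_p + r_a)/2 = (2145.3 + 3443.0)/2 = 2794.2 km = 2.794×10⁶ m.
By Kepler's third law T = 2π√(a³/μ) = 2π × 2.109×10³ = 1.325×10⁴ s.

T ≈ 13300 seconds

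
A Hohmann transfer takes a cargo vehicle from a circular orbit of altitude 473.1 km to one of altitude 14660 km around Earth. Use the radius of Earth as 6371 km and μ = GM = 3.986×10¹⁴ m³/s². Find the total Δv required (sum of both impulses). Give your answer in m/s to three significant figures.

Δv_total ≈ 3050 m/s

r₁ = 6371 + 473.1 = 6844.1 km = 6.8441×10⁶ m.
r₂ = 6371 + 14660 = 21031 km = 2.1031×10⁷ m.
Transfer ellipse a_t = (r₁ + r₂)/2 = 1.394×10⁷ m.
At r₁: circular v_c1 = √(μ/r₁) = 7632 m/s; transfer-perigee v_p = √[μ(2/r₁ − 1/a_t)] = 9374 m/s.
Δv₁ = v_p − v_c1 = 1743 m/s.
At r₂: circular v_c2 = √(μ/r₂) = 4354 m/s; transfer-apogee v_a = √[μ(2/r₂ − 1/a_t)] = 3051 m/s.
Δv₂ = v_c2 − v_a = 1303 m/s.
Total Δv = Δv₁ + Δv₂ = 3046 m/s.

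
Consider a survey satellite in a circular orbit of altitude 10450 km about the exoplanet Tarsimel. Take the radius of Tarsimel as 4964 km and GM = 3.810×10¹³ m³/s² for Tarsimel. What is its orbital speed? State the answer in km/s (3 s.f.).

r = 4964 + 10450 = 15414 km = 1.5414×10⁷ m.
For a circular orbit v = √(μ/r) = √(3.810×10¹³ / 1.541×10⁷) = √(2.472×10⁶) = 1572 m/s.
That is 1.572 km/s.

v ≈ 1.57 km/s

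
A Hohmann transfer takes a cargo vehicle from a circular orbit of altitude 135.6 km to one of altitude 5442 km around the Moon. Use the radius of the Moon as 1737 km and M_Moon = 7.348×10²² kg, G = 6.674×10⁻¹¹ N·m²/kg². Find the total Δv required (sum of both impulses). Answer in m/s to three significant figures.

Δv_total ≈ 715 m/s

μ = GM = 6.674×10⁻¹¹ × 7.348×10²² = 4.904×10¹² m³/s².
r₁ = 1737 + 135.6 = 1872.6 km = 1.8726×10⁶ m.
r₂ = 1737 + 5442 = 7179.0 km = 7.1790×10⁶ m.
Transfer ellipse a_t = (r₁ + r₂)/2 = 4.526×10⁶ m.
At r₁: circular v_c1 = √(μ/r₁) = 1618 m/s; transfer-perilune v_p = √[μ(2/r₁ − 1/a_t)] = 2038 m/s.
Δv₁ = v_p − v_c1 = 419.9 m/s.
At r₂: circular v_c2 = √(μ/r₂) = 826.5 m/s; transfer-apolune v_a = √[μ(2/r₂ − 1/a_t)] = 531.6 m/s.
Δv₂ = v_c2 − v_a = 294.9 m/s.
Total Δv = Δv₁ + Δv₂ = 714.7 m/s.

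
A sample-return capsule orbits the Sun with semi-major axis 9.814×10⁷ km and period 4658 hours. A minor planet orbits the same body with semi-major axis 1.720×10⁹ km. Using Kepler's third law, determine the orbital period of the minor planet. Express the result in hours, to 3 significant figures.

Kepler's third law: T² ∝ a³, so T₂ = T₁ (a₂/a₁)^(3/2).
a₂/a₁ = 17.53, (a₂/a₁)^(3/2) = 73.37.
T₂ = 4658 × 73.37 = 3.418×10⁵ hours.

T₂ ≈ 3.42×10⁵ hours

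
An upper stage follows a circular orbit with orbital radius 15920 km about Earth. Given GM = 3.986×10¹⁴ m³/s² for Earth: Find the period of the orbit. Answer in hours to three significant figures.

r = 15920 km = 1.592×10⁷ m.
Kepler's third law: T = 2π√(r³/μ) = 2π√((1.592×10⁷)³ / 3.986×10¹⁴).
r³/μ = 1.012×10⁷ s², so T = 2π × 3.182×10³ = 1.999×10⁴ s.
Converting: 1.999×10⁴ s ÷ 3600 = 5.553 hours.

T ≈ 5.55 hours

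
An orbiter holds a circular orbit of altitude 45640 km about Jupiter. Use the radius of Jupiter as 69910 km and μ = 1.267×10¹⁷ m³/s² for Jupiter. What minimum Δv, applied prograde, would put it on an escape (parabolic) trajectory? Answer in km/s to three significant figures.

r = 69910 + 45640 = 115550 km = 1.1555×10⁸ m.
Circular speed v_c = √(μ/r) = 33110 m/s.
Escape speed v_esc = √(2μ/r) = √2 × v_c = 46830 m/s.
Δv = v_esc − v_c = 13720 m/s = 13.72 km/s.

Δv ≈ 13.7 km/s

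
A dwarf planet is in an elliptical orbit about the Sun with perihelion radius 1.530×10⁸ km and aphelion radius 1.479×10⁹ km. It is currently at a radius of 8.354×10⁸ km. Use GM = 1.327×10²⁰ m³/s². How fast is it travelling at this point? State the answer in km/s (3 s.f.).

Semi-major axis a = (r_p + r_a)/2 = 8.1600×10⁸ km = 8.160×10¹¹ m.
Vis-viva: v² = μ(2/r − 1/a) = 1.327×10²⁰ × (2.394×10⁻¹² − 1.225×10⁻¹²) = 1.551×10⁸ m²/s².
v = 12450 m/s = 12.45 km/s.

v ≈ 12.5 km/s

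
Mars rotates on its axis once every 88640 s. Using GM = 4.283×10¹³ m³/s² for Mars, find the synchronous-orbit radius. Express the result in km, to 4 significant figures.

A synchronous orbit has period T, so by Kepler's third law a = (μT²/4π²)^(1/3).
μT²/4π² = 4.283×10¹³ × (8.864×10⁴)² / 39.48 = 8.524×10²¹ m³.
a = 2.043×10⁷ m = 20428 km.

r_sync ≈ 20430 km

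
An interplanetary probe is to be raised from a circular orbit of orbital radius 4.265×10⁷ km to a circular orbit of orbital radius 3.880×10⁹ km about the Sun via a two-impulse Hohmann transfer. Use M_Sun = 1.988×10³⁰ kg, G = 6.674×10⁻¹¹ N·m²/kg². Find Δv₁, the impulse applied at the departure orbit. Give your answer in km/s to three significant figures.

μ = GM = 6.674×10⁻¹¹ × 1.988×10³⁰ = 1.327×10²⁰ m³/s².
r₁ = 4.265×10⁷ km = 4.265×10¹⁰ m.
r₂ = 3.880×10⁹ km = 3.880×10¹² m.
Transfer ellipse a_t = (r₁ + r₂)/2 = 1.961×10¹² m.
At r₁: circular v_c1 = √(μ/r₁) = 55780 m/s; transfer-perihelion v_p = √[μ(2/r₁ − 1/a_t)] = 78450 m/s.
Δv₁ = v_p − v_c1 = 22670 m/s.
= 22.67 km/s.

Δv ≈ 22.7 km/s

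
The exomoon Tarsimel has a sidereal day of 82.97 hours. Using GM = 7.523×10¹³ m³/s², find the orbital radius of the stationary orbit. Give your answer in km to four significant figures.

r_sync ≈ 55400 km

T = 82.97 hours = 2.987×10⁵ s.
A synchronous orbit has period T, so by Kepler's third law a = (μT²/4π²)^(1/3).
μT²/4π² = 7.523×10¹³ × (2.987×10⁵)² / 39.48 = 1.700×10²³ m³.
a = 5.540×10⁷ m = 55398 km.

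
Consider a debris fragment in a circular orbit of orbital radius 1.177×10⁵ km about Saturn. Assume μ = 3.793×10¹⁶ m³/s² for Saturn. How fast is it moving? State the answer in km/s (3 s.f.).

v ≈ 18.0 km/s

r = 1.177×10⁵ km = 1.177×10⁸ m.
For a circular orbit v = √(μ/r) = √(3.793×10¹⁶ / 1.177×10⁸) = √(3.223×10⁸) = 17950 m/s.
That is 17.95 km/s.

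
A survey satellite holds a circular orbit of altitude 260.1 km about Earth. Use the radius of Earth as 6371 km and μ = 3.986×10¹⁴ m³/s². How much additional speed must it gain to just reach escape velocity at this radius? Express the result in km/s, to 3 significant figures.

Δv ≈ 3.21 km/s

r = 6371 + 260.1 = 6631.1 km = 6.6311×10⁶ m.
Circular speed v_c = √(μ/r) = 7753 m/s.
Escape speed v_esc = √(2μ/r) = √2 × v_c = 10960 m/s.
Δv = v_esc − v_c = 3211 m/s = 3.211 km/s.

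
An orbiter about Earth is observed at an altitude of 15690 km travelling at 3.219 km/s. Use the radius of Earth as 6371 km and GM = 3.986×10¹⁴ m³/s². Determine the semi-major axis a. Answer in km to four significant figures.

a ≈ 15470 km

r = 6371 + 15690 = 22061 km = 2.206×10⁷ m.
Specific orbital energy ε = v²/2 − μ/r = (3219)²/2 − 3.986×10¹⁴/2.206×10⁷ = -1.289×10⁷ J/kg.
Since ε = −μ/(2a), a = −μ/(2ε) = 1.547×10⁷ m = 15465 km.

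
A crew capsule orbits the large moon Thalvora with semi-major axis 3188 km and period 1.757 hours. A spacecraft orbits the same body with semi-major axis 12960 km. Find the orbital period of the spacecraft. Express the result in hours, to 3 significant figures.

T₂ ≈ 14.4 hours

Kepler's third law: T² ∝ a³, so T₂ = T₁ (a₂/a₁)^(3/2).
a₂/a₁ = 4.065, (a₂/a₁)^(3/2) = 8.197.
T₂ = 1.757 × 8.197 = 14.40 hours.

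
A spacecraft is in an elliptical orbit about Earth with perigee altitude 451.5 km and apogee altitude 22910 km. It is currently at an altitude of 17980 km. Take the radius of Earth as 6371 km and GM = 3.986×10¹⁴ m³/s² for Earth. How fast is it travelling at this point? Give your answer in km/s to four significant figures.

r_p = 6371 + 451.5 = 6822.5 km = 6.8225×10⁶ m.
r_a = 6371 + 22910 = 29281 km = 2.9281×10⁷ m.
r = 6371 + 17980 = 24351 km = 2.435×10⁷ m.
Semi-major axis a = (r_p + r_a)/2 = 18052 km = 1.805×10⁷ m.
Vis-viva: v² = μ(2/r − 1/a) = 3.986×10¹⁴ × (8.213×10⁻⁸ − 5.540×10⁻⁸) = 1.066×10⁷ m²/s².
v = 3264 m/s = 3.264 km/s.

v ≈ 3.264 km/s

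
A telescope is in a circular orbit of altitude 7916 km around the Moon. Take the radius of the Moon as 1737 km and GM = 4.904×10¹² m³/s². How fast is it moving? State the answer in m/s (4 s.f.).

v ≈ 712.8 m/s

r = 1737 + 7916 = 9653.0 km = 9.6530×10⁶ m.
For a circular orbit v = √(μ/r) = √(4.904×10¹² / 9.653×10⁶) = √(5.080×10⁵) = 712.8 m/s.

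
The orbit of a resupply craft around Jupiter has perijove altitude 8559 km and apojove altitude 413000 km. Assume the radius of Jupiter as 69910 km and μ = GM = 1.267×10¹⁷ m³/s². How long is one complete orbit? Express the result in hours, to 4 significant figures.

r_p = 69910 + 8559 = 78469 km = 7.8469×10⁷ m.
r_a = 69910 + 413000 = 482910 km = 4.8291×10⁸ m.
Semi-major axis a = (r_p + r_a)/2 = (78469 + 4.8291×10⁵)/2 = 2.8069×10⁵ km = 2.807×10⁸ m.
By Kepler's third law T = 2π√(a³/μ) = 2π × 1.321×10⁴ = 8.301×10⁴ s.
= 23.06 hours.

T ≈ 23.06 hours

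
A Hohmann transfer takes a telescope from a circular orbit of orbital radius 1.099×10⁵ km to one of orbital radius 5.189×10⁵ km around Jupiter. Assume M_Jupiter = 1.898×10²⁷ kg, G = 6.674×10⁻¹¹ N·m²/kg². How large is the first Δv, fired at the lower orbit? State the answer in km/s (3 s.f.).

μ = GM = 6.674×10⁻¹¹ × 1.898×10²⁷ = 1.267×10¹⁷ m³/s².
r₁ = 1.099×10⁵ km = 1.099×10⁸ m.
r₂ = 5.189×10⁵ km = 5.189×10⁸ m.
Transfer ellipse a_t = (r₁ + r₂)/2 = 3.144×10⁸ m.
At r₁: circular v_c1 = √(μ/r₁) = 33950 m/s; transfer-perijove v_p = √[μ(2/r₁ − 1/a_t)] = 43620 m/s.
Δv₁ = v_p − v_c1 = 9666 m/s.
= 9.666 km/s.

Δv ≈ 9.67 km/s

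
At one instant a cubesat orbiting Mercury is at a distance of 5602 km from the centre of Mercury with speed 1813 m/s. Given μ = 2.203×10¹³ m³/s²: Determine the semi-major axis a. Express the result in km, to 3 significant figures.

r = 5.602×10⁶ m.
Vis-viva rearranged: 1/a = 2/r − v²/μ = 3.570×10⁻⁷ − 1.492×10⁻⁷ = 2.078×10⁻⁷ m⁻¹.
a = 4.812×10⁶ m = 4812.1 km.

a ≈ 4810 km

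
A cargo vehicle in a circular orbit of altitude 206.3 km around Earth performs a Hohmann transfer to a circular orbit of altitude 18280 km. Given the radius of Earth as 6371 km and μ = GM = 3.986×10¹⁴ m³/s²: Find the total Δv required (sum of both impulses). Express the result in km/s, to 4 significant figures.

Δv_total ≈ 3.408 km/s

r₁ = 6371 + 206.3 = 6577.3 km = 6.5773×10⁶ m.
r₂ = 6371 + 18280 = 24651 km = 2.4651×10⁷ m.
Transfer ellipse a_t = (r₁ + r₂)/2 = 1.561×10⁷ m.
At r₁: circular v_c1 = √(μ/r₁) = 7785 m/s; transfer-perigee v_p = √[μ(2/r₁ − 1/a_t)] = 9781 m/s.
Δv₁ = v_p − v_c1 = 1997 m/s.
At r₂: circular v_c2 = √(μ/r₂) = 4021 m/s; transfer-apogee v_a = √[μ(2/r₂ − 1/a_t)] = 2610 m/s.
Δv₂ = v_c2 − v_a = 1411 m/s.
Total Δv = Δv₁ + Δv₂ = 3408 m/s = 3.408 km/s.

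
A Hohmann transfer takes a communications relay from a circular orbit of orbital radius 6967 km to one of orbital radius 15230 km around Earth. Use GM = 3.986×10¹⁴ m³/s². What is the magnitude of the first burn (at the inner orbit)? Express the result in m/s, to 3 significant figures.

Δv ≈ 1300 m/s

r₁ = 6967 km = 6.967×10⁶ m.
r₂ = 15230 km = 1.523×10⁷ m.
Transfer ellipse a_t = (r₁ + r₂)/2 = 1.110×10⁷ m.
At r₁: circular v_c1 = √(μ/r₁) = 7564 m/s; transfer-perigee v_p = √[μ(2/r₁ − 1/a_t)] = 8861 m/s.
Δv₁ = v_p − v_c1 = 1297 m/s.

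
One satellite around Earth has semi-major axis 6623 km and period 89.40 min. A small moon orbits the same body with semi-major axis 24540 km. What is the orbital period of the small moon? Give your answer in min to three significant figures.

T₂ ≈ 638 min

Kepler's third law: T² ∝ a³, so T₂ = T₁ (a₂/a₁)^(3/2).
a₂/a₁ = 3.705, (a₂/a₁)^(3/2) = 7.132.
T₂ = 89.40 × 7.132 = 637.6 min.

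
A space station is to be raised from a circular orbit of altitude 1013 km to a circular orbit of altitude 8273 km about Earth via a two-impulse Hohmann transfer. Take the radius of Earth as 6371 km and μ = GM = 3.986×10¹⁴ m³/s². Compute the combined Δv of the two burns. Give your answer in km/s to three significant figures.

Δv_total ≈ 2.07 km/s

r₁ = 6371 + 1013 = 7384.0 km = 7.3840×10⁶ m.
r₂ = 6371 + 8273 = 14644 km = 1.4644×10⁷ m.
Transfer ellipse a_t = (r₁ + r₂)/2 = 1.101×10⁷ m.
At r₁: circular v_c1 = √(μ/r₁) = 7347 m/s; transfer-perigee v_p = √[μ(2/r₁ − 1/a_t)] = 8472 m/s.
Δv₁ = v_p − v_c1 = 1125 m/s.
At r₂: circular v_c2 = √(μ/r₂) = 5217 m/s; transfer-apogee v_a = √[μ(2/r₂ − 1/a_t)] = 4272 m/s.
Δv₂ = v_c2 − v_a = 945.4 m/s.
Total Δv = Δv₁ + Δv₂ = 2070 m/s = 2.070 km/s.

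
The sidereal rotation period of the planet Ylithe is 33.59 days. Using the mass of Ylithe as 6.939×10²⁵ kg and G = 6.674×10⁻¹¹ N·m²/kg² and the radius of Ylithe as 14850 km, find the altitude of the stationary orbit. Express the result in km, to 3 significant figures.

h_sync ≈ 9.81×10⁵ km

μ = GM = 6.674×10⁻¹¹ × 6.939×10²⁵ = 4.631×10¹⁵ m³/s².
T = 33.59 days = 2.902×10⁶ s.
A synchronous orbit has period T, so by Kepler's third law a = (μT²/4π²)^(1/3).
μT²/4π² = 4.631×10¹⁵ × (2.902×10⁶)² / 39.48 = 9.880×10²⁶ m³.
a = 9.960×10⁸ m = 9.9599×10⁵ km.
Altitude h = a − R = 9.9599×10⁵ − 14850 = 9.8114×10⁵ km.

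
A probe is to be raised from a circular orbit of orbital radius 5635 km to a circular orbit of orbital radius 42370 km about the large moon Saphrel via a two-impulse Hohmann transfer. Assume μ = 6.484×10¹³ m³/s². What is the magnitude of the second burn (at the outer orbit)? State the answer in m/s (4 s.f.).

Δv ≈ 637.7 m/s

r₁ = 5635 km = 5.635×10⁶ m.
r₂ = 42370 km = 4.237×10⁷ m.
Transfer ellipse a_t = (r₁ + r₂)/2 = 2.400×10⁷ m.
At r₁: circular v_c1 = √(μ/r₁) = 3392 m/s; transfer-periapsis v_p = √[μ(2/r₁ − 1/a_t)] = 4507 m/s.
At r₂: circular v_c2 = √(μ/r₂) = 1237 m/s; transfer-apoapsis v_a = √[μ(2/r₂ − 1/a_t)] = 599.4 m/s.
Δv₂ = v_c2 − v_a = 637.7 m/s.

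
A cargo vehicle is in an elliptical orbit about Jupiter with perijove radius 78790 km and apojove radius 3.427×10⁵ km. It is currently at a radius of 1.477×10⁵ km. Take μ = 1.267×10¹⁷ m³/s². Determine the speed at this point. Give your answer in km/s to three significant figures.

v ≈ 33.4 km/s

Semi-major axis a = (r_p + r_a)/2 = 2.1074×10⁵ km = 2.107×10⁸ m.
Vis-viva: v² = μ(2/r − 1/a) = 1.267×10¹⁷ × (1.354×10⁻⁸ − 4.745×10⁻⁹) = 1.114×10⁹ m²/s².
v = 33380 m/s = 33.38 km/s.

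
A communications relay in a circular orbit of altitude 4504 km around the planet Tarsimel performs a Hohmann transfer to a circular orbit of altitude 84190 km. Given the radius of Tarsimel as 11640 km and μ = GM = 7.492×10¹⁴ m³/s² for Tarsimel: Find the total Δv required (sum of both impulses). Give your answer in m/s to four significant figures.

r₁ = 11640 + 4504 = 16144 km = 1.6144×10⁷ m.
r₂ = 11640 + 84190 = 95830 km = 9.5830×10⁷ m.
Transfer ellipse a_t = (r₁ + r₂)/2 = 5.599×10⁷ m.
At r₁: circular v_c1 = √(μ/r₁) = 6812 m/s; transfer-periapsis v_p = √[μ(2/r₁ − 1/a_t)] = 8913 m/s.
Δv₁ = v_p − v_c1 = 2100 m/s.
At r₂: circular v_c2 = √(μ/r₂) = 2796 m/s; transfer-apoapsis v_a = √[μ(2/r₂ − 1/a_t)] = 1501 m/s.
Δv₂ = v_c2 − v_a = 1295 m/s.
Total Δv = Δv₁ + Δv₂ = 3395 m/s.

Δv_total ≈ 3395 m/s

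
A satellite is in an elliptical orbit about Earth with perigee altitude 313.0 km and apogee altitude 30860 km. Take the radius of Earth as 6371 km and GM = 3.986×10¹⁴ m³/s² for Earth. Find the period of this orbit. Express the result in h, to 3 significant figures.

T ≈ 8.99 h

r_p = 6371 + 313.0 = 6684.0 km = 6.6840×10⁶ m.
r_a = 6371 + 30860 = 37231 km = 3.7231×10⁷ m.
Semi-major axis a = (r_p + r_a)/2 = (6684.0 + 37231)/2 = 21958 km = 2.196×10⁷ m.
By Kepler's third law T = 2π√(a³/μ) = 2π × 5.154×10³ = 3.238×10⁴ s.
= 8.995 h.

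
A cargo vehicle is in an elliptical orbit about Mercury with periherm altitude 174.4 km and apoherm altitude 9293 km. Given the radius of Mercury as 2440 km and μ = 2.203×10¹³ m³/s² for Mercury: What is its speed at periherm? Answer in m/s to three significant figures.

r_p = 2440 + 174.4 = 2614.4 km = 2.6144×10⁶ m.
r_a = 2440 + 9293 = 11733 km = 1.1733×10⁷ m.
Semi-major axis a = (r_p + r_a)/2 = 7173.7 km = 7.174×10⁶ m.
Vis-viva: v² = μ(2/r − 1/a) = 2.203×10¹³ × (7.650×10⁻⁷ − 1.394×10⁻⁷) = 1.378×10⁷ m²/s².
v = 3712 m/s.

v ≈ 3710 m/s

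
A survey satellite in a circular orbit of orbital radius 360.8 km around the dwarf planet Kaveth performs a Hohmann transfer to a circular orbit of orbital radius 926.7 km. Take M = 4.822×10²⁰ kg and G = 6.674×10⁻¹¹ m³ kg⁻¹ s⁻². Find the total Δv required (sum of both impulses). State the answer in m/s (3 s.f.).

μ = GM = 6.674×10⁻¹¹ × 4.822×10²⁰ = 3.218×10¹⁰ m³/s².
r₁ = 360.8 km = 3.608×10⁵ m.
r₂ = 926.7 km = 9.267×10⁵ m.
Transfer ellipse a_t = (r₁ + r₂)/2 = 6.438×10⁵ m.
At r₁: circular v_c1 = √(μ/r₁) = 298.7 m/s; transfer-periapsis v_p = √[μ(2/r₁ − 1/a_t)] = 358.3 m/s.
Δv₁ = v_p − v_c1 = 59.67 m/s.
At r₂: circular v_c2 = √(μ/r₂) = 186.4 m/s; transfer-apoapsis v_a = √[μ(2/r₂ − 1/a_t)] = 139.5 m/s.
Δv₂ = v_c2 − v_a = 46.84 m/s.
Total Δv = Δv₁ + Δv₂ = 106.5 m/s.

Δv_total ≈ 107 m/s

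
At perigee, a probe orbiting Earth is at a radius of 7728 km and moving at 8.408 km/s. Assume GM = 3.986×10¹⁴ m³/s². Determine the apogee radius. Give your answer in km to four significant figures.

r_p = 7.728×10⁶ m.
Specific energy ε = v²/2 − μ/r = -1.623×10⁷ J/kg, so a = −μ/(2ε) = 1.228×10⁷ m.
The apsides satisfy r_p + r_a = 2a, so the apogee radius is 2a − r_p = 1.683×10⁷ m = 16829 km.

apogee radius ≈ 16830 km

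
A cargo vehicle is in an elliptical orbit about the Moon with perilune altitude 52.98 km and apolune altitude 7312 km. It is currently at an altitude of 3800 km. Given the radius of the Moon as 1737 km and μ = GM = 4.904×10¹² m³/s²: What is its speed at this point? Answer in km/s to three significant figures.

v ≈ 0.931 km/s

r_p = 1737 + 52.98 = 1790.0 km = 1.7900×10⁶ m.
r_a = 1737 + 7312 = 9049.0 km = 9.0490×10⁶ m.
r = 1737 + 3800 = 5537.0 km = 5.537×10⁶ m.
Semi-major axis a = (r_p + r_a)/2 = 5419.5 km = 5.419×10⁶ m.
Vis-viva: v² = μ(2/r − 1/a) = 4.904×10¹² × (3.612×10⁻⁷ − 1.845×10⁻⁷) = 8.665×10⁵ m²/s².
v = 930.8 m/s = 0.9308 km/s.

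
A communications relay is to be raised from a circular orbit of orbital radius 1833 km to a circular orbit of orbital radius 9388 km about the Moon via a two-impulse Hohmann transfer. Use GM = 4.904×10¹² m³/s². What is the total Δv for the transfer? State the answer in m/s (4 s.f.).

r₁ = 1833 km = 1.833×10⁶ m.
r₂ = 9388 km = 9.388×10⁶ m.
Transfer ellipse a_t = (r₁ + r₂)/2 = 5.610×10⁶ m.
At r₁: circular v_c1 = √(μ/r₁) = 1636 m/s; transfer-perilune v_p = √[μ(2/r₁ − 1/a_t)] = 2116 m/s.
Δv₁ = v_p − v_c1 = 480.2 m/s.
At r₂: circular v_c2 = √(μ/r₂) = 722.8 m/s; transfer-apolune v_a = √[μ(2/r₂ − 1/a_t)] = 413.1 m/s.
Δv₂ = v_c2 − v_a = 309.6 m/s.
Total Δv = Δv₁ + Δv₂ = 789.8 m/s.

Δv_total ≈ 789.8 m/s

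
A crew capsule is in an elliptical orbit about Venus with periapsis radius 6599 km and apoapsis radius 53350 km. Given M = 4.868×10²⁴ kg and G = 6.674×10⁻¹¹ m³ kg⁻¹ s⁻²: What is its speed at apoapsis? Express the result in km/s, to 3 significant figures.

v ≈ 1.16 km/s

μ = GM = 6.674×10⁻¹¹ × 4.868×10²⁴ = 3.249×10¹⁴ m³/s².
Semi-major axis a = (r_p + r_a)/2 = 29974 km = 2.997×10⁷ m.
Vis-viva: v² = μ(2/r − 1/a) = 3.249×10¹⁴ × (3.749×10⁻⁸ − 3.336×10⁻⁸) = 1.341×10⁶ m²/s².
v = 1158 m/s = 1.158 km/s.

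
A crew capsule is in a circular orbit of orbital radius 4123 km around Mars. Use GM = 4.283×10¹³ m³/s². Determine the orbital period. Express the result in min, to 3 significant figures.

T ≈ 134 min

r = 4123 km = 4.123×10⁶ m.
Kepler's third law: T = 2π√(r³/μ) = 2π√((4.123×10⁶)³ / 4.283×10¹³).
r³/μ = 1.636×10⁶ s², so T = 2π × 1.279×10³ = 8.038×10³ s.
Converting: 8.038×10³ s ÷ 60.00 = 134.0 min.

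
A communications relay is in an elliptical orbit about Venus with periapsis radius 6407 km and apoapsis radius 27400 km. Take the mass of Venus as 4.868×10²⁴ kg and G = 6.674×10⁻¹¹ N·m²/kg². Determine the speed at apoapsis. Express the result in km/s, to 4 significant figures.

μ = GM = 6.674×10⁻¹¹ × 4.868×10²⁴ = 3.249×10¹⁴ m³/s².
Semi-major axis a = (r_p + r_a)/2 = 16904 km = 1.690×10⁷ m.
Vis-viva: v² = μ(2/r − 1/a) = 3.249×10¹⁴ × (7.299×10⁻⁸ − 5.916×10⁻⁸) = 4.494×10⁶ m²/s².
v = 2120 m/s = 2.120 km/s.

v ≈ 2.120 km/s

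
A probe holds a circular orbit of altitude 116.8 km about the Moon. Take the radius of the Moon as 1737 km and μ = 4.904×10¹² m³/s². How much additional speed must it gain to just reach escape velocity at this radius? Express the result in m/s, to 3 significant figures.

Δv ≈ 674 m/s

r = 1737 + 116.8 = 1853.8 km = 1.8538×10⁶ m.
Circular speed v_c = √(μ/r) = 1626 m/s.
Escape speed v_esc = √(2μ/r) = √2 × v_c = 2300 m/s.
Δv = v_esc − v_c = 673.7 m/s.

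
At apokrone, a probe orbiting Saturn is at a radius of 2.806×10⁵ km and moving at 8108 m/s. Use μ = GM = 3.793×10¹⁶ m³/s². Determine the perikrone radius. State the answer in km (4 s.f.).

perikrone radius ≈ 90150 km

r_a = 2.806×10⁸ m.
Specific energy ε = v²/2 − μ/r = -1.023×10⁸ J/kg, so a = −μ/(2ε) = 1.854×10⁸ m.
The apsides satisfy r_p + r_a = 2a, so the perikrone radius is 2a − r_a = 9.015×10⁷ m = 90155 km.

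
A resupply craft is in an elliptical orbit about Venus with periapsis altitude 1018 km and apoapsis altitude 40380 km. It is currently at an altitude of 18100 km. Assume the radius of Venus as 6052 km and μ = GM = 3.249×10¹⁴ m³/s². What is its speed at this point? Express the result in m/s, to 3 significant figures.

r_p = 6052 + 1018 = 7070.0 km = 7.0700×10⁶ m.
r_a = 6052 + 40380 = 46432 km = 4.6432×10⁷ m.
r = 6052 + 18100 = 24152 km = 2.415×10⁷ m.
Semi-major axis a = (r_p + r_a)/2 = 26751 km = 2.675×10⁷ m.
Vis-viva: v² = μ(2/r − 1/a) = 3.249×10¹⁴ × (8.281×10⁻⁸ − 3.738×10⁻⁸) = 1.476×10⁷ m²/s².
v = 3842 m/s.

v ≈ 3840 m/s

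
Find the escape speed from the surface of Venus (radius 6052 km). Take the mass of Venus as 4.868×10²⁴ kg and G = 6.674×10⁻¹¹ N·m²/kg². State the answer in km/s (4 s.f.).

v_esc ≈ 10.36 km/s

μ = GM = 6.674×10⁻¹¹ × 4.868×10²⁴ = 3.249×10¹⁴ m³/s².
r = R = 6.052×10⁶ m.
Escape speed v_esc = √(2μ/r) = √(2 × 3.249×10¹⁴ / 6.052×10⁶) = √(1.074×10⁸) = 10360 m/s.
= 10.36 km/s.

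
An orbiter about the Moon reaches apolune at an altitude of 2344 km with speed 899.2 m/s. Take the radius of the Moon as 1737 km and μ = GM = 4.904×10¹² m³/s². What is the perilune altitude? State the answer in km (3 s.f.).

r_a = 1737 + 2344 = 4081.0 km = 4.081×10⁶ m.
Specific energy ε = v²/2 − μ/r = -7.974×10⁵ J/kg, so a = −μ/(2ε) = 3.075×10⁶ m.
The apsides satisfy r_p + r_a = 2a, so the perilune radius is 2a − r_a = 2.069×10⁶ m = 2069.1 km.
Perilune altitude = 2069.1 − 1737 = 332.10 km.

perilune altitude ≈ 332 km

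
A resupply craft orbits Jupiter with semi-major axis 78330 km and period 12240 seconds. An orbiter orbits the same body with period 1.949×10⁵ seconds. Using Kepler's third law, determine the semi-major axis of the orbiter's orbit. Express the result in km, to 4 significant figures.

a₂ ≈ 4.958×10⁵ km

Kepler's third law: a³ ∝ T², so a₂ = a₁ (T₂/T₁)^(2/3).
T₂/T₁ = 15.92, (T₂/T₁)^(2/3) = 6.329.
a₂ = 78330 × 6.329 = 4.958×10⁵ km.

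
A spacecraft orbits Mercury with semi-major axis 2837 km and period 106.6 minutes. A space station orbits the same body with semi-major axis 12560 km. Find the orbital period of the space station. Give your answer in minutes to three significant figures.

T₂ ≈ 993 minutes

Kepler's third law: T² ∝ a³, so T₂ = T₁ (a₂/a₁)^(3/2).
a₂/a₁ = 4.427, (a₂/a₁)^(3/2) = 9.315.
T₂ = 106.6 × 9.315 = 993.0 minutes.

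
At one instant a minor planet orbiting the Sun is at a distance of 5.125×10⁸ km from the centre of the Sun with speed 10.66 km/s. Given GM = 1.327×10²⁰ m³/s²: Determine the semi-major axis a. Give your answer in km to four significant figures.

r = 5.125×10¹¹ m.
Specific orbital energy ε = v²/2 − μ/r = (10660)²/2 − 1.327×10²⁰/5.125×10¹¹ = -2.021×10⁸ J/kg.
Since ε = −μ/(2a), a = −μ/(2ε) = 3.283×10¹¹ m = 3.2829×10⁸ km.

a ≈ 3.283×10⁸ km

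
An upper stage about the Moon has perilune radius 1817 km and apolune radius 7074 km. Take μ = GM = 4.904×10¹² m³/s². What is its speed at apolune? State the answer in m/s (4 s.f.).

Semi-major axis a = (r_p + r_a)/2 = 4445.5 km = 4.446×10⁶ m.
Vis-viva: v² = μ(2/r − 1/a) = 4.904×10¹² × (2.827×10⁻⁷ − 2.249×10⁻⁷) = 2.833×10⁵ m²/s².
v = 532.3 m/s.

v ≈ 532.3 m/s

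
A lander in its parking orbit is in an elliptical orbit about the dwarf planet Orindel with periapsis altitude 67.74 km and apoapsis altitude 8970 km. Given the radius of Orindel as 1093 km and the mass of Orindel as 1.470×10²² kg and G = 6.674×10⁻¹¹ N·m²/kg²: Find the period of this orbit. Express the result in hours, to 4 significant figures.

μ = GM = 6.674×10⁻¹¹ × 1.470×10²² = 9.811×10¹¹ m³/s².
r_p = 1093 + 67.74 = 1160.7 km = 1.1607×10⁶ m.
r_a = 1093 + 8970 = 10063 km = 1.0063×10⁷ m.
Semi-major axis a = (r_p + r_a)/2 = (1160.7 + 10063)/2 = 5611.9 km = 5.612×10⁶ m.
By Kepler's third law T = 2π√(a³/μ) = 2π × 1.342×10⁴ = 8.433×10⁴ s.
= 23.43 hours.

T ≈ 23.43 hours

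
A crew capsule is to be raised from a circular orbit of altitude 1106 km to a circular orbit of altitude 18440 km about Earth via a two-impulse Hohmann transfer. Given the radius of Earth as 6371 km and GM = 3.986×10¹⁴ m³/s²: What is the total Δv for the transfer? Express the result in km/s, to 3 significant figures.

r₁ = 6371 + 1106 = 7477.0 km = 7.4770×10⁶ m.
r₂ = 6371 + 18440 = 24811 km = 2.4811×10⁷ m.
Transfer ellipse a_t = (r₁ + r₂)/2 = 1.614×10⁷ m.
At r₁: circular v_c1 = √(μ/r₁) = 7301 m/s; transfer-perigee v_p = √[μ(2/r₁ − 1/a_t)] = 9052 m/s.
Δv₁ = v_p − v_c1 = 1750 m/s.
At r₂: circular v_c2 = √(μ/r₂) = 4008 m/s; transfer-apogee v_a = √[μ(2/r₂ − 1/a_t)] = 2728 m/s.
Δv₂ = v_c2 − v_a = 1280 m/s.
Total Δv = Δv₁ + Δv₂ = 3031 m/s = 3.031 km/s.

Δv_total ≈ 3.03 km/s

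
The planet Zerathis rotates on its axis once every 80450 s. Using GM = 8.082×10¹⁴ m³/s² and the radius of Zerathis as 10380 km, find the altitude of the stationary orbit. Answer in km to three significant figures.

A synchronous orbit has period T, so by Kepler's third law a = (μT²/4π²)^(1/3).
μT²/4π² = 8.082×10¹⁴ × (8.045×10⁴)² / 39.48 = 1.325×10²³ m³.
a = 5.098×10⁷ m = 50980 km.
Altitude h = a − R = 50980 − 10380 = 40600 km.

h_sync ≈ 40600 km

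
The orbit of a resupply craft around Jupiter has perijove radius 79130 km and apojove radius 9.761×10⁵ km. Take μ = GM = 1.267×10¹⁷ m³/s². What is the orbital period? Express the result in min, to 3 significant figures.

T ≈ 3570 min

Semi-major axis a = (r_p + r_a)/2 = (79130 + 9.7610×10⁵)/2 = 5.2762×10⁵ km = 5.276×10⁸ m.
By Kepler's third law T = 2π√(a³/μ) = 2π × 3.405×10⁴ = 2.139×10⁵ s.
= 3565 min.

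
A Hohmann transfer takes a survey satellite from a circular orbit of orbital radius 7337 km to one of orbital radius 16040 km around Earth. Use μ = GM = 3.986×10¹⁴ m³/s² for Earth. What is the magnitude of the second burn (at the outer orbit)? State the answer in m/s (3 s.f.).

Δv ≈ 1040 m/s

r₁ = 7337 km = 7.337×10⁶ m.
r₂ = 16040 km = 1.604×10⁷ m.
Transfer ellipse a_t = (r₁ + r₂)/2 = 1.169×10⁷ m.
At r₁: circular v_c1 = √(μ/r₁) = 7371 m/s; transfer-perigee v_p = √[μ(2/r₁ − 1/a_t)] = 8634 m/s.
At r₂: circular v_c2 = √(μ/r₂) = 4985 m/s; transfer-apogee v_a = √[μ(2/r₂ − 1/a_t)] = 3950 m/s.
Δv₂ = v_c2 − v_a = 1035 m/s.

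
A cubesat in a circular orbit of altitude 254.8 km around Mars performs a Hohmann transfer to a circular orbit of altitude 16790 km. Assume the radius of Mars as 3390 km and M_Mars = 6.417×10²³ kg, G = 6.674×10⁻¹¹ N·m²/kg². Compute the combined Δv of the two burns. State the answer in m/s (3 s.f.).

μ = GM = 6.674×10⁻¹¹ × 6.417×10²³ = 4.283×10¹³ m³/s².
r₁ = 3390 + 254.8 = 3644.8 km = 3.6448×10⁶ m.
r₂ = 3390 + 16790 = 20180 km = 2.0180×10⁷ m.
Transfer ellipse a_t = (r₁ + r₂)/2 = 1.191×10⁷ m.
At r₁: circular v_c1 = √(μ/r₁) = 3428 m/s; transfer-periapsis v_p = √[μ(2/r₁ − 1/a_t)] = 4462 m/s.
Δv₁ = v_p − v_c1 = 1034 m/s.
At r₂: circular v_c2 = √(μ/r₂) = 1457 m/s; transfer-apoapsis v_a = √[μ(2/r₂ − 1/a_t)] = 805.8 m/s.
Δv₂ = v_c2 − v_a = 651.0 m/s.
Total Δv = Δv₁ + Δv₂ = 1685 m/s.

Δv_total ≈ 1680 m/s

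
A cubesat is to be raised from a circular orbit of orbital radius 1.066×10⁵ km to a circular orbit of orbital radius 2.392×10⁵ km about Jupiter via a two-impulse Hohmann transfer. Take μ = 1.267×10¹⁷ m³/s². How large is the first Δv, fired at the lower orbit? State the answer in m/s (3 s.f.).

Δv ≈ 6070 m/s

r₁ = 1.066×10⁵ km = 1.066×10⁸ m.
r₂ = 2.392×10⁵ km = 2.392×10⁸ m.
Transfer ellipse a_t = (r₁ + r₂)/2 = 1.729×10⁸ m.
At r₁: circular v_c1 = √(μ/r₁) = 34480 m/s; transfer-perijove v_p = √[μ(2/r₁ − 1/a_t)] = 40550 m/s.
Δv₁ = v_p − v_c1 = 6075 m/s.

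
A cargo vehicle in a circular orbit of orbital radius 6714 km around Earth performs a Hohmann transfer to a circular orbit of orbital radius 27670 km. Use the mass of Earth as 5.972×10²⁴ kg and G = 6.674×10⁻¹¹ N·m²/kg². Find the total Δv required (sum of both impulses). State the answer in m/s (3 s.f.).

μ = GM = 6.674×10⁻¹¹ × 5.972×10²⁴ = 3.986×10¹⁴ m³/s².
r₁ = 6714 km = 6.714×10⁶ m.
r₂ = 27670 km = 2.767×10⁷ m.
Transfer ellipse a_t = (r₁ + r₂)/2 = 1.719×10⁷ m.
At r₁: circular v_c1 = √(μ/r₁) = 7705 m/s; transfer-perigee v_p = √[μ(2/r₁ − 1/a_t)] = 9775 m/s.
Δv₁ = v_p − v_c1 = 2070 m/s.
At r₂: circular v_c2 = √(μ/r₂) = 3795 m/s; transfer-apogee v_a = √[μ(2/r₂ − 1/a_t)] = 2372 m/s.
Δv₂ = v_c2 − v_a = 1424 m/s.
Total Δv = Δv₁ + Δv₂ = 3493 m/s.

Δv_total ≈ 3490 m/s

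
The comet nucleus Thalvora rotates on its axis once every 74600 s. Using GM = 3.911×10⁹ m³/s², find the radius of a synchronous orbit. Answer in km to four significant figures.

A synchronous orbit has period T, so by Kepler's third law a = (μT²/4π²)^(1/3).
μT²/4π² = 3.911×10⁹ × (7.460×10⁴)² / 39.48 = 5.513×10¹⁷ m³.
a = 8.200×10⁵ m = 819.98 km.

r_sync ≈ 820.0 km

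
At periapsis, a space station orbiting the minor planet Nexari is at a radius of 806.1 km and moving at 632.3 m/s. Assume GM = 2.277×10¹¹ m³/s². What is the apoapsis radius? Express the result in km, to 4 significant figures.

apoapsis radius ≈ 1952 km

r_p = 8.061×10⁵ m.
Specific energy ε = v²/2 − μ/r = -8.257×10⁴ J/kg, so a = −μ/(2ε) = 1.379×10⁶ m.
The apsides satisfy r_p + r_a = 2a, so the apoapsis radius is 2a − r_p = 1.952×10⁶ m = 1951.6 km.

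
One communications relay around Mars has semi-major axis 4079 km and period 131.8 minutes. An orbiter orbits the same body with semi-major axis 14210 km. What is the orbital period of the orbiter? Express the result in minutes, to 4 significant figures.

Kepler's third law: T² ∝ a³, so T₂ = T₁ (a₂/a₁)^(3/2).
a₂/a₁ = 3.484, (a₂/a₁)^(3/2) = 6.502.
T₂ = 131.8 × 6.502 = 857.0 minutes.

T₂ ≈ 857.0 minutes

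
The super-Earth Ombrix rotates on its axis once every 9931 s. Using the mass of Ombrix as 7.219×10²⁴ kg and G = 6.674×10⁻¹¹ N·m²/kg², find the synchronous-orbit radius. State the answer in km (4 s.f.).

r_sync ≈ 10640 km

μ = GM = 6.674×10⁻¹¹ × 7.219×10²⁴ = 4.818×10¹⁴ m³/s².
A synchronous orbit has period T, so by Kepler's third law a = (μT²/4π²)^(1/3).
μT²/4π² = 4.818×10¹⁴ × (9.931×10³)² / 39.48 = 1.204×10²¹ m³.
a = 1.064×10⁷ m = 10637 km.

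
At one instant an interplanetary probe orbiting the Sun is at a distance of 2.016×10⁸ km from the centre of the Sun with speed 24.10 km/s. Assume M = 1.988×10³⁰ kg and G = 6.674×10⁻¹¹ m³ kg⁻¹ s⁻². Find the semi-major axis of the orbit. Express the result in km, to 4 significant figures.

a ≈ 1.804×10⁸ km

μ = GM = 6.674×10⁻¹¹ × 1.988×10³⁰ = 1.327×10²⁰ m³/s².
r = 2.016×10¹¹ m.
Vis-viva rearranged: 1/a = 2/r − v²/μ = 9.921×10⁻¹² − 4.378×10⁻¹² = 5.543×10⁻¹² m⁻¹.
a = 1.804×10¹¹ m = 1.8041×10⁸ km.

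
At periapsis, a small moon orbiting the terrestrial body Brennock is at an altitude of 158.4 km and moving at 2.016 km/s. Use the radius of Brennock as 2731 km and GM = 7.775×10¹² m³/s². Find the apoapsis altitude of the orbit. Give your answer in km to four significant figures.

r_p = 2731 + 158.4 = 2889.4 km = 2.889×10⁶ m.
Specific energy ε = v²/2 − μ/r = -6.587×10⁵ J/kg, so a = −μ/(2ε) = 5.901×10⁶ m.
The apsides satisfy r_p + r_a = 2a, so the apoapsis radius is 2a − r_p = 8.913×10⁶ m = 8913.4 km.
Apoapsis altitude = 8913.4 − 2731 = 6182.4 km.

apoapsis altitude ≈ 6182 km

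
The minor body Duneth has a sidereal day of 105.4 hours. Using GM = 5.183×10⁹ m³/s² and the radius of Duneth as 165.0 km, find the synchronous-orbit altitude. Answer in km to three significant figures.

T = 105.4 hours = 3.794×10⁵ s.
A synchronous orbit has period T, so by Kepler's third law a = (μT²/4π²)^(1/3).
μT²/4π² = 5.183×10⁹ × (3.794×10⁵)² / 39.48 = 1.890×10¹⁹ m³.
a = 2.664×10⁶ m = 2663.8 km.
Altitude h = a − R = 2663.8 − 165.0 = 2498.8 km.

h_sync ≈ 2500 km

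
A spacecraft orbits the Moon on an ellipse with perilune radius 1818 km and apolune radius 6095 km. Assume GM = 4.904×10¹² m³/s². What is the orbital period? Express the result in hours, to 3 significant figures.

Semi-major axis a = (r_p + r_a)/2 = (1818.0 + 6095.0)/2 = 3956.5 km = 3.956×10⁶ m.
By Kepler's third law T = 2π√(a³/μ) = 2π × 3.554×10³ = 2.233×10⁴ s.
= 6.203 hours.

T ≈ 6.20 hours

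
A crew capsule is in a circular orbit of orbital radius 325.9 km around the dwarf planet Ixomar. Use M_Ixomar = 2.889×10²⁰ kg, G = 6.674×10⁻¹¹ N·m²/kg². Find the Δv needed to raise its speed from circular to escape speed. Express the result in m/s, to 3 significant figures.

Δv ≈ 101 m/s

μ = GM = 6.674×10⁻¹¹ × 2.889×10²⁰ = 1.928×10¹⁰ m³/s².
r = 325.9 km = 3.259×10⁵ m.
Circular speed v_c = √(μ/r) = 243.2 m/s.
Escape speed v_esc = √(2μ/r) = √2 × v_c = 344.0 m/s.
Δv = v_esc − v_c = 100.8 m/s.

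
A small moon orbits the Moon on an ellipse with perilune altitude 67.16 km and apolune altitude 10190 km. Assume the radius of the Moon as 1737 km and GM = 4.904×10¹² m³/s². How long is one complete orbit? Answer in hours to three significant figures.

r_p = 1737 + 67.16 = 1804.2 km = 1.8042×10⁶ m.
r_a = 1737 + 10190 = 11927 km = 1.1927×10⁷ m.
Semi-major axis a = (r_p + r_a)/2 = (1804.2 + 11927)/2 = 6865.6 km = 6.866×10⁶ m.
By Kepler's third law T = 2π√(a³/μ) = 2π × 8.123×10³ = 5.104×10⁴ s.
= 14.18 hours.

T ≈ 14.2 hours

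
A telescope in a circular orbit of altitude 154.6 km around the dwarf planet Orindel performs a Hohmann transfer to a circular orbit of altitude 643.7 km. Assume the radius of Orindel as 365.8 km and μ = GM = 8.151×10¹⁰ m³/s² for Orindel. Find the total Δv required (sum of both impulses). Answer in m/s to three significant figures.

Δv_total ≈ 109 m/s

r₁ = 365.8 + 154.6 = 520.40 km = 5.2040×10⁵ m.
r₂ = 365.8 + 643.7 = 1009.5 km = 1.0095×10⁶ m.
Transfer ellipse a_t = (r₁ + r₂)/2 = 7.650×10⁵ m.
At r₁: circular v_c1 = √(μ/r₁) = 395.8 m/s; transfer-periapsis v_p = √[μ(2/r₁ − 1/a_t)] = 454.6 m/s.
Δv₁ = v_p − v_c1 = 58.88 m/s.
At r₂: circular v_c2 = √(μ/r₂) = 284.2 m/s; transfer-apoapsis v_a = √[μ(2/r₂ − 1/a_t)] = 234.4 m/s.
Δv₂ = v_c2 − v_a = 49.78 m/s.
Total Δv = Δv₁ + Δv₂ = 108.7 m/s.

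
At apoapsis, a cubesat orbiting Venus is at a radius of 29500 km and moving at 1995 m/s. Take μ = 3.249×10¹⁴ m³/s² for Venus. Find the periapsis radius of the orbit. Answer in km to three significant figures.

periapsis radius ≈ 6510 km

r_a = 2.950×10⁷ m.
Specific energy ε = v²/2 − μ/r = -9.024×10⁶ J/kg, so a = −μ/(2ε) = 1.800×10⁷ m.
The apsides satisfy r_p + r_a = 2a, so the periapsis radius is 2a − r_a = 6.506×10⁶ m = 6505.8 km.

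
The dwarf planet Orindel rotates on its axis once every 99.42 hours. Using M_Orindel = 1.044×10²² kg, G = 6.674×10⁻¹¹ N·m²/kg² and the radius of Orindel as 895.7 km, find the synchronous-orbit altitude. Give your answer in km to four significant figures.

h_sync ≈ 12230 km

μ = GM = 6.674×10⁻¹¹ × 1.044×10²² = 6.968×10¹¹ m³/s².
T = 99.42 hours = 3.579×10⁵ s.
A synchronous orbit has period T, so by Kepler's third law a = (μT²/4π²)^(1/3).
μT²/4π² = 6.968×10¹¹ × (3.579×10⁵)² / 39.48 = 2.261×10²¹ m³.
a = 1.312×10⁷ m = 13125 km.
Altitude h = a − R = 13125 − 895.7 = 12229 km.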